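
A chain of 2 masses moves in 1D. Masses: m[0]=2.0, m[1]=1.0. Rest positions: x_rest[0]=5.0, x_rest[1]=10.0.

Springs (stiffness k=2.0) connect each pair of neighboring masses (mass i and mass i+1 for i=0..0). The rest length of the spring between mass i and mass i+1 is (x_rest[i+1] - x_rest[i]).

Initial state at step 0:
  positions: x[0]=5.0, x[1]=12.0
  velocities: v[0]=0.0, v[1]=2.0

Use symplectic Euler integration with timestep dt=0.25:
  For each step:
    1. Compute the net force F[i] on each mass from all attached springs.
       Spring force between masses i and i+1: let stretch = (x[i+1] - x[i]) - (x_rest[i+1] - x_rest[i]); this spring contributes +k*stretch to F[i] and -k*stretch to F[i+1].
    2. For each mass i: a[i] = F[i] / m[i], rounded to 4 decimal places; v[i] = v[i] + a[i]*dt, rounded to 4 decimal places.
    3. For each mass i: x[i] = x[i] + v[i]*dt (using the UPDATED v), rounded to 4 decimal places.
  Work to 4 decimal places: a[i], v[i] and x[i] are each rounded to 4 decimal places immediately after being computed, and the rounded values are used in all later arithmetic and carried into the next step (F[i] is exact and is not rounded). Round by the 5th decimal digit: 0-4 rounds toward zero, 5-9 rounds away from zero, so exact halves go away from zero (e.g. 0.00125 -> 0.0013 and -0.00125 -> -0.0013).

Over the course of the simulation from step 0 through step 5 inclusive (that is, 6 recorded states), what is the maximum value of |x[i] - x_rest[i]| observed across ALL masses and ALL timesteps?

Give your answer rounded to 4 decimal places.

Step 0: x=[5.0000 12.0000] v=[0.0000 2.0000]
Step 1: x=[5.1250 12.2500] v=[0.5000 1.0000]
Step 2: x=[5.3828 12.2344] v=[1.0313 -0.0625]
Step 3: x=[5.7564 11.9873] v=[1.4942 -0.9883]
Step 4: x=[6.2069 11.5864] v=[1.8019 -1.6038]
Step 5: x=[6.6811 11.1380] v=[1.8968 -1.7936]
Max displacement = 2.2500

Answer: 2.2500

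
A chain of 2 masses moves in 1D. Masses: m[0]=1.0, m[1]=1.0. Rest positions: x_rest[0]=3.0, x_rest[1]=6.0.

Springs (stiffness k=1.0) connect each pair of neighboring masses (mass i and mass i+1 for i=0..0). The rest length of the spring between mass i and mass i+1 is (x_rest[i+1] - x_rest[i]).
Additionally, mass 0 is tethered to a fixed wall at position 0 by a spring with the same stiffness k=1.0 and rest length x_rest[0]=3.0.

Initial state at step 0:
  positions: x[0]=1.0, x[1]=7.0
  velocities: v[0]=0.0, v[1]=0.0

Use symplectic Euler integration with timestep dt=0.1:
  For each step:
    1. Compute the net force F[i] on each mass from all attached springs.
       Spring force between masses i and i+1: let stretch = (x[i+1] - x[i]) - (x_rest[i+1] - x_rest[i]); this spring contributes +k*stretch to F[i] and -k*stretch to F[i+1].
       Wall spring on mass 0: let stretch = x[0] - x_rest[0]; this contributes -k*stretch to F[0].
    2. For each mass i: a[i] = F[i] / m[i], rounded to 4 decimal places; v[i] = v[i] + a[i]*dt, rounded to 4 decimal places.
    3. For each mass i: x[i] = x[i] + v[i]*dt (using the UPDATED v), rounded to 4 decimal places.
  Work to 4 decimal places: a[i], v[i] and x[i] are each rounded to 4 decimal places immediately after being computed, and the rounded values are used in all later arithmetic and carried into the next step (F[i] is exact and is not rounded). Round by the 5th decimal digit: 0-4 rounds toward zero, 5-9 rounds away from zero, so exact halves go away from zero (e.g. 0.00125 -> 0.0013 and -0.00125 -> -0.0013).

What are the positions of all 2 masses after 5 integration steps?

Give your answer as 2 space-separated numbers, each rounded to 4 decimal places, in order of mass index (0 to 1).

Answer: 1.7054 6.5775

Derivation:
Step 0: x=[1.0000 7.0000] v=[0.0000 0.0000]
Step 1: x=[1.0500 6.9700] v=[0.5000 -0.3000]
Step 2: x=[1.1487 6.9108] v=[0.9870 -0.5920]
Step 3: x=[1.2935 6.8240] v=[1.4483 -0.8682]
Step 4: x=[1.4807 6.7119] v=[1.8720 -1.1213]
Step 5: x=[1.7054 6.5775] v=[2.2471 -1.3444]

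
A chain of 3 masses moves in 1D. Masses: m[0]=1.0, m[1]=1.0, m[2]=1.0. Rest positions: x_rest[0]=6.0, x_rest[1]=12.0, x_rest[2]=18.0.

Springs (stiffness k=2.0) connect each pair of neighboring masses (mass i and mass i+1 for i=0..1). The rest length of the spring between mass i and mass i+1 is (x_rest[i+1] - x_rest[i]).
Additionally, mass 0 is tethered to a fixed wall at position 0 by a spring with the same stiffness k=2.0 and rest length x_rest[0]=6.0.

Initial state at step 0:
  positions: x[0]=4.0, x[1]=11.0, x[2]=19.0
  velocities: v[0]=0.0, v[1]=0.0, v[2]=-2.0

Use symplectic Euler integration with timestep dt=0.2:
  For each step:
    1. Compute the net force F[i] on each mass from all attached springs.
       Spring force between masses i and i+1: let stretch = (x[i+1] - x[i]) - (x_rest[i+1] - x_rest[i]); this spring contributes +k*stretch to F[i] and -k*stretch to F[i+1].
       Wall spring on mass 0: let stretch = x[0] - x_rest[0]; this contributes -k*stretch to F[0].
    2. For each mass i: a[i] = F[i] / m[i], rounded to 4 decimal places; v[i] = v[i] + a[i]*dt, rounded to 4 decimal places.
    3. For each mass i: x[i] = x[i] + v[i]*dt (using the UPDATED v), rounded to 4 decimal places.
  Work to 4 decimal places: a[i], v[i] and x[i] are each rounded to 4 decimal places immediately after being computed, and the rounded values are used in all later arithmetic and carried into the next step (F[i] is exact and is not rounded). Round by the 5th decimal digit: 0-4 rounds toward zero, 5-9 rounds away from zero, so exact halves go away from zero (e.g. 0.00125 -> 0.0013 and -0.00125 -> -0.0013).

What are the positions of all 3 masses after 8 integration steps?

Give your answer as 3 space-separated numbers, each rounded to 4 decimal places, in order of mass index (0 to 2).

Step 0: x=[4.0000 11.0000 19.0000] v=[0.0000 0.0000 -2.0000]
Step 1: x=[4.2400 11.0800 18.4400] v=[1.2000 0.4000 -2.8000]
Step 2: x=[4.6880 11.2016 17.7712] v=[2.2400 0.6080 -3.3440]
Step 3: x=[5.2820 11.3277 17.0568] v=[2.9702 0.6304 -3.5718]
Step 4: x=[5.9371 11.4285 16.3641] v=[3.2757 0.5038 -3.4634]
Step 5: x=[6.5566 11.4848 15.7566] v=[3.0974 0.2815 -3.0376]
Step 6: x=[7.0458 11.4886 15.2873] v=[2.4460 0.0189 -2.3463]
Step 7: x=[7.3268 11.4409 14.9941] v=[1.4048 -0.2387 -1.4658]
Step 8: x=[7.3507 11.3483 14.8967] v=[0.1197 -0.4631 -0.4871]

Answer: 7.3507 11.3483 14.8967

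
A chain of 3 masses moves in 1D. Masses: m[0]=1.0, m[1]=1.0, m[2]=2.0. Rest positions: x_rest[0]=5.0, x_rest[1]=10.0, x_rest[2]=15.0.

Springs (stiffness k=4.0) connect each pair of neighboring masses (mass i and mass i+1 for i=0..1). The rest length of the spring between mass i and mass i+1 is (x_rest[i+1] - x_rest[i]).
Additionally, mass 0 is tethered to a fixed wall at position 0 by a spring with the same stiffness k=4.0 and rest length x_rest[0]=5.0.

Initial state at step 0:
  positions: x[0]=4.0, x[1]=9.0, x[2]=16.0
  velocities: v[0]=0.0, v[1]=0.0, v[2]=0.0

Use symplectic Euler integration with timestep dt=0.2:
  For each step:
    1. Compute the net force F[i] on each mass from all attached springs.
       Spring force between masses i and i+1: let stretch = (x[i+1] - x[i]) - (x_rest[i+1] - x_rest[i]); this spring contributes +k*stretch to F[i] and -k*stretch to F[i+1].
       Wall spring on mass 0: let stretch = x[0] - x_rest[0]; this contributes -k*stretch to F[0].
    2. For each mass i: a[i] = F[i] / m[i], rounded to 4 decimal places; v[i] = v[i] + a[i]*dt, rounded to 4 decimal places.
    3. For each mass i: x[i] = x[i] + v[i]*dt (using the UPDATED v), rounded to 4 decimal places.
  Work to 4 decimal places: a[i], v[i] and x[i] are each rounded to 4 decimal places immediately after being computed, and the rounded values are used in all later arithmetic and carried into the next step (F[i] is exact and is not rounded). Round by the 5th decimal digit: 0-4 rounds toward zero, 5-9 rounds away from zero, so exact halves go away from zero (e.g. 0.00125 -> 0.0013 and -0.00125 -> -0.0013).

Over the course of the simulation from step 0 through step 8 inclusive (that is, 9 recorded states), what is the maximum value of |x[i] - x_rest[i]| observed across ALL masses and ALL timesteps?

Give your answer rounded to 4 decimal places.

Step 0: x=[4.0000 9.0000 16.0000] v=[0.0000 0.0000 0.0000]
Step 1: x=[4.1600 9.3200 15.8400] v=[0.8000 1.6000 -0.8000]
Step 2: x=[4.4800 9.8576 15.5584] v=[1.6000 2.6880 -1.4080]
Step 3: x=[4.9436 10.4469 15.2207] v=[2.3181 2.9466 -1.6883]
Step 4: x=[5.4968 10.9195 14.9011] v=[2.7659 2.3630 -1.5978]
Step 5: x=[6.0381 11.1615 14.6630] v=[2.7066 1.2101 -1.1904]
Step 6: x=[6.4331 11.1440 14.5448] v=[1.9748 -0.0874 -0.5910]
Step 7: x=[6.5525 10.9169 14.5545] v=[0.5970 -1.1355 0.0487]
Step 8: x=[6.3218 10.5735 14.6732] v=[-1.1535 -1.7169 0.5937]
Max displacement = 1.5525

Answer: 1.5525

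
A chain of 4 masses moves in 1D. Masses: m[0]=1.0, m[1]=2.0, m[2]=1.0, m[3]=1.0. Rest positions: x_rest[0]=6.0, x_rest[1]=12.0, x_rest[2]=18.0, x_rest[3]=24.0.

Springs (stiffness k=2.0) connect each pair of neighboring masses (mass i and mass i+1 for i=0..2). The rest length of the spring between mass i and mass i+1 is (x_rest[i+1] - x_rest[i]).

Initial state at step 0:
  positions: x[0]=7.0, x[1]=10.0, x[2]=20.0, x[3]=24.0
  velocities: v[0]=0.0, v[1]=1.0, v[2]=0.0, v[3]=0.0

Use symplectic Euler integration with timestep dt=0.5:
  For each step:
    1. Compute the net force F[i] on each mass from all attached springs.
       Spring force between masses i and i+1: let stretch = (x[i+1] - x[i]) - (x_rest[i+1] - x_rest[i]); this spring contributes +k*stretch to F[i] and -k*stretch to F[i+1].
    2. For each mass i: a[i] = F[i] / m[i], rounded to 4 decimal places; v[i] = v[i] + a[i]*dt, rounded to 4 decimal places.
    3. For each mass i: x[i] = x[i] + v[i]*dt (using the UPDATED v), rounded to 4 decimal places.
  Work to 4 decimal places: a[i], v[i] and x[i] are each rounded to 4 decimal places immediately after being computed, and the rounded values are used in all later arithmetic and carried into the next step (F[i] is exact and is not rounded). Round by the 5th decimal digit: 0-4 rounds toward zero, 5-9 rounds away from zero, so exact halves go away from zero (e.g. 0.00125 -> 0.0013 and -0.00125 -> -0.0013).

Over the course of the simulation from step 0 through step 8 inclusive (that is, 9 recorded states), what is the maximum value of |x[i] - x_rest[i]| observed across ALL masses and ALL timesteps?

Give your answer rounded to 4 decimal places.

Answer: 3.0469

Derivation:
Step 0: x=[7.0000 10.0000 20.0000 24.0000] v=[0.0000 1.0000 0.0000 0.0000]
Step 1: x=[5.5000 12.2500 17.0000 25.0000] v=[-3.0000 4.5000 -6.0000 2.0000]
Step 2: x=[4.3750 14.0000 15.6250 25.0000] v=[-2.2500 3.5000 -2.7500 0.0000]
Step 3: x=[5.0625 13.7500 18.1250 23.3125] v=[1.3750 -0.5000 5.0000 -3.3750]
Step 4: x=[7.0938 12.4219 21.0313 22.0313] v=[4.0625 -2.6563 5.8125 -2.5625]
Step 5: x=[8.7891 11.9141 20.1329 23.2501] v=[3.3906 -1.0157 -1.7969 2.4375]
Step 6: x=[9.0469 12.6797 16.6837 25.9103] v=[0.5156 1.5312 -6.8985 5.3203]
Step 7: x=[8.1211 13.5381 15.8458 26.9572] v=[-1.8516 1.7168 -1.6759 2.0937]
Step 8: x=[6.9038 13.6192 19.4097 25.4484] v=[-2.4346 0.1622 7.1278 -3.0177]
Max displacement = 3.0469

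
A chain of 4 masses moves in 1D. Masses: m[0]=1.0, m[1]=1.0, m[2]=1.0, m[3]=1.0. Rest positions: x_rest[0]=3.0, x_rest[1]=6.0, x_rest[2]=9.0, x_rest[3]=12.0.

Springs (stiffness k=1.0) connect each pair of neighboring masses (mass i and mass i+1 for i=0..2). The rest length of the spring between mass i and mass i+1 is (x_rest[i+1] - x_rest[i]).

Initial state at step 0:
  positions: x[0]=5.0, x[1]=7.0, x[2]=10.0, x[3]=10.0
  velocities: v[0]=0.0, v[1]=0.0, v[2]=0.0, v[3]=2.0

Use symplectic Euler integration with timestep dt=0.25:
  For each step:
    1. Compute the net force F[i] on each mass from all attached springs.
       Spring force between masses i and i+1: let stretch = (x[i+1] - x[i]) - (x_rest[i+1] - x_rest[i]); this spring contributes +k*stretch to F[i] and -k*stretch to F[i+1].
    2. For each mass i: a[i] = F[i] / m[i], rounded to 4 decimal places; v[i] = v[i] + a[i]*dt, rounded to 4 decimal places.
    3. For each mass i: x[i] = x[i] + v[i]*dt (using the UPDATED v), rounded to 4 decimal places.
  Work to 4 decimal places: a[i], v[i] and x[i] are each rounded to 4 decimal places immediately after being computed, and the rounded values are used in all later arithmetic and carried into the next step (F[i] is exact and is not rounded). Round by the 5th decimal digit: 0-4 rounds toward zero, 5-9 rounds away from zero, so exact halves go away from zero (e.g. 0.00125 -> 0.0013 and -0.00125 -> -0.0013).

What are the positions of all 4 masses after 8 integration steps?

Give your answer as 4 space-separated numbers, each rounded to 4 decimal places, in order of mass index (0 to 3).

Step 0: x=[5.0000 7.0000 10.0000 10.0000] v=[0.0000 0.0000 0.0000 2.0000]
Step 1: x=[4.9375 7.0625 9.8125 10.6875] v=[-0.2500 0.2500 -0.7500 2.7500]
Step 2: x=[4.8203 7.1641 9.5078 11.5078] v=[-0.4688 0.4063 -1.2188 3.2813]
Step 3: x=[4.6621 7.2657 9.1816 12.3906] v=[-0.6329 0.4063 -1.3047 3.5313]
Step 4: x=[4.4791 7.3243 8.9363 13.2604] v=[-0.7320 0.2344 -0.9814 3.4791]
Step 5: x=[4.2864 7.3058 8.8605 14.0474] v=[-0.7707 -0.0739 -0.3034 3.1481]
Step 6: x=[4.0949 7.1958 9.0117 14.6978] v=[-0.7659 -0.4401 0.6047 2.6014]
Step 7: x=[3.9097 7.0055 9.4048 15.1803] v=[-0.7407 -0.7614 1.5723 1.9299]
Step 8: x=[3.7305 6.7716 10.0089 15.4893] v=[-0.7168 -0.9355 2.4164 1.2360]

Answer: 3.7305 6.7716 10.0089 15.4893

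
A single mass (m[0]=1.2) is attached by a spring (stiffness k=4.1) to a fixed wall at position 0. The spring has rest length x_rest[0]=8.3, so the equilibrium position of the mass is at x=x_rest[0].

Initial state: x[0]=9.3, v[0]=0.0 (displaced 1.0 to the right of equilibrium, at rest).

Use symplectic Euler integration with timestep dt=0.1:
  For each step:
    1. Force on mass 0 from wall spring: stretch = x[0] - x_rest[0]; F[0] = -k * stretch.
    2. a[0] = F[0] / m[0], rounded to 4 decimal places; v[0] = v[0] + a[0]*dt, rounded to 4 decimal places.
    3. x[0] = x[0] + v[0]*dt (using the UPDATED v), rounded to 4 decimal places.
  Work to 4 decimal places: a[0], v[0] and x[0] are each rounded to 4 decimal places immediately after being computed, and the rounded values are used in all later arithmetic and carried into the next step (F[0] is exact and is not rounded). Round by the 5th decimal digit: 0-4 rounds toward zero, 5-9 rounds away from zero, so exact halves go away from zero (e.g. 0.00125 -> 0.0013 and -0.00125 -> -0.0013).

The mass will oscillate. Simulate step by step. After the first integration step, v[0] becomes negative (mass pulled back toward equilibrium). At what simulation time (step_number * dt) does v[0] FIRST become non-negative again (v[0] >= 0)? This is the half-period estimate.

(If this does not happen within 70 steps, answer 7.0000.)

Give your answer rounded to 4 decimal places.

Step 0: x=[9.3000] v=[0.0000]
Step 1: x=[9.2658] v=[-0.3417]
Step 2: x=[9.1986] v=[-0.6717]
Step 3: x=[9.1007] v=[-0.9787]
Step 4: x=[8.9755] v=[-1.2523]
Step 5: x=[8.8272] v=[-1.4831]
Step 6: x=[8.6609] v=[-1.6632]
Step 7: x=[8.4823] v=[-1.7865]
Step 8: x=[8.2974] v=[-1.8488]
Step 9: x=[8.1126] v=[-1.8479]
Step 10: x=[7.9342] v=[-1.7839]
Step 11: x=[7.7683] v=[-1.6589]
Step 12: x=[7.6206] v=[-1.4772]
Step 13: x=[7.4961] v=[-1.2451]
Step 14: x=[7.3991] v=[-0.9704]
Step 15: x=[7.3328] v=[-0.6626]
Step 16: x=[7.2996] v=[-0.3321]
Step 17: x=[7.3006] v=[0.0097]
First v>=0 after going negative at step 17, time=1.7000

Answer: 1.7000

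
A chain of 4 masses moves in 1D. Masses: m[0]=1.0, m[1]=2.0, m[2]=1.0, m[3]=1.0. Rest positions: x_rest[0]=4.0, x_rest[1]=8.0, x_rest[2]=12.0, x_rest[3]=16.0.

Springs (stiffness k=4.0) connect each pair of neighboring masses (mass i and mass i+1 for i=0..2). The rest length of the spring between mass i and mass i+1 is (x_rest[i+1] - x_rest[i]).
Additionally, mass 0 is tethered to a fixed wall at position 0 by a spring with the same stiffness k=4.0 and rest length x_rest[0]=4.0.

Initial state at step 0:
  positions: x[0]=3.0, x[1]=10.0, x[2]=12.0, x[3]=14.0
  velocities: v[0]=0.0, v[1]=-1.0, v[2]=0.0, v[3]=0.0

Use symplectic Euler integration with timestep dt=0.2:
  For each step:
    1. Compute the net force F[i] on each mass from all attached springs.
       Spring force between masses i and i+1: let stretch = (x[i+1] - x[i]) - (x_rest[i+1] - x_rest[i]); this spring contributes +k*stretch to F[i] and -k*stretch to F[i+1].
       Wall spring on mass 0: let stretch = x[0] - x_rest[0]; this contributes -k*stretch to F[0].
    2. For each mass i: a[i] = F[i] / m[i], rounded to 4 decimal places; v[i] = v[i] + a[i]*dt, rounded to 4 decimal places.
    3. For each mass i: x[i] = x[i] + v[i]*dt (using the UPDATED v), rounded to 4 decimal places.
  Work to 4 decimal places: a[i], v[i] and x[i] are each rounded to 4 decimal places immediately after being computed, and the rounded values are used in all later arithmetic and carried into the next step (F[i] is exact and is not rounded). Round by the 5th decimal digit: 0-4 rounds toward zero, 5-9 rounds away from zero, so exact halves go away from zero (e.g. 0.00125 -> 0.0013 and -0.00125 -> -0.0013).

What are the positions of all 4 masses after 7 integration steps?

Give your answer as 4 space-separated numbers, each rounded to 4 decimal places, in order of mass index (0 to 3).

Step 0: x=[3.0000 10.0000 12.0000 14.0000] v=[0.0000 -1.0000 0.0000 0.0000]
Step 1: x=[3.6400 9.4000 12.0000 14.3200] v=[3.2000 -3.0000 0.0000 1.6000]
Step 2: x=[4.6192 8.5472 11.9552 14.9088] v=[4.8960 -4.2640 -0.2240 2.9440]
Step 3: x=[5.4878 7.6528 11.8377 15.6650] v=[4.3430 -4.4720 -0.5875 3.7811]
Step 4: x=[5.8248 6.9200 11.6630 16.4489] v=[1.6848 -3.6640 -0.8736 3.9193]
Step 5: x=[5.4050 6.4790 11.4951 17.1070] v=[-2.0989 -2.2049 -0.8393 3.2906]
Step 6: x=[4.2923 6.3534 11.4226 17.5072] v=[-5.5637 -0.6281 -0.3627 2.0011]
Step 7: x=[2.8226 6.4684 11.5125 17.5739] v=[-7.3487 0.5751 0.4496 0.3334]

Answer: 2.8226 6.4684 11.5125 17.5739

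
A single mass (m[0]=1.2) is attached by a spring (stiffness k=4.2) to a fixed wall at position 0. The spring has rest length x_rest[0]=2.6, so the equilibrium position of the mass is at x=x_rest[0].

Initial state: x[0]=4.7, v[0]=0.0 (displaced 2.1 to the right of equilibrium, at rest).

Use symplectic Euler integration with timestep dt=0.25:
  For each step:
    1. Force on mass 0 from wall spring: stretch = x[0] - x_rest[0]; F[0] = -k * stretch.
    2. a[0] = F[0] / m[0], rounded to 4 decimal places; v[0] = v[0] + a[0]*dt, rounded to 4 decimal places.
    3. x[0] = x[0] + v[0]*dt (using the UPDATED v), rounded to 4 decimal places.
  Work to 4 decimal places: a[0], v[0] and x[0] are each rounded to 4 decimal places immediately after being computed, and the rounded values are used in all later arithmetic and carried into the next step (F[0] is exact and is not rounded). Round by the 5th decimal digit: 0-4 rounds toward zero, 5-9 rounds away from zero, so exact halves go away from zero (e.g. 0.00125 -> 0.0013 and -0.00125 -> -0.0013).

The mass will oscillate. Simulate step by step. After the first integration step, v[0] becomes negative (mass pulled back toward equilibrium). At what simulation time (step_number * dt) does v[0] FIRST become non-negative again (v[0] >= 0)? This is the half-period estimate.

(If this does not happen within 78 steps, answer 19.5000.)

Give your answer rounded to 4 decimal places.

Step 0: x=[4.7000] v=[0.0000]
Step 1: x=[4.2406] v=[-1.8375]
Step 2: x=[3.4224] v=[-3.2730]
Step 3: x=[2.4243] v=[-3.9926]
Step 4: x=[1.4646] v=[-3.8389]
Step 5: x=[0.7533] v=[-2.8454]
Step 6: x=[0.4459] v=[-1.2295]
Step 7: x=[0.6098] v=[0.6554]
First v>=0 after going negative at step 7, time=1.7500

Answer: 1.7500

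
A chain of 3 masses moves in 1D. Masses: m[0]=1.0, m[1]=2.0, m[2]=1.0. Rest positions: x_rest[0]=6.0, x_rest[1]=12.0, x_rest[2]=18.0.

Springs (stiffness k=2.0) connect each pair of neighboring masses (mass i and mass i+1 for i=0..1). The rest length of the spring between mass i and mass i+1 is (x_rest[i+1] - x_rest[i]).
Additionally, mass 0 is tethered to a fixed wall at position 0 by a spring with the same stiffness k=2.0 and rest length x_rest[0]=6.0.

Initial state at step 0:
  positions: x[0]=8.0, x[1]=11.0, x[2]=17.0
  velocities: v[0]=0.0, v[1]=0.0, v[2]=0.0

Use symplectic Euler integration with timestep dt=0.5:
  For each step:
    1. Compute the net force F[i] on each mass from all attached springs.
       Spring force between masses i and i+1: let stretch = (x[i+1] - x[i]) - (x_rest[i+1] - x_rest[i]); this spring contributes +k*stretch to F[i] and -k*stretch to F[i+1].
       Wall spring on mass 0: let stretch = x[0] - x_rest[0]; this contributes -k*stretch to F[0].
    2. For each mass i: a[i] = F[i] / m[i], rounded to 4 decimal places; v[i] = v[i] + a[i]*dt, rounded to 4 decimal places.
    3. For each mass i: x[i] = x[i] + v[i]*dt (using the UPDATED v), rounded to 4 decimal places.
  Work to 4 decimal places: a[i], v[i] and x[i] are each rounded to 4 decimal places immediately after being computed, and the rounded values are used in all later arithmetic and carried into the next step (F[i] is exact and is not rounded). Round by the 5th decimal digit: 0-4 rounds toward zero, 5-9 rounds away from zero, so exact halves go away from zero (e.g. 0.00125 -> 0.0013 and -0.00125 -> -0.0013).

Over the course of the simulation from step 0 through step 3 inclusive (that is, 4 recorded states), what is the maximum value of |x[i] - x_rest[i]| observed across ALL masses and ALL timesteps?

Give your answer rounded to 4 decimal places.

Step 0: x=[8.0000 11.0000 17.0000] v=[0.0000 0.0000 0.0000]
Step 1: x=[5.5000 11.7500 17.0000] v=[-5.0000 1.5000 0.0000]
Step 2: x=[3.3750 12.2500 17.3750] v=[-4.2500 1.0000 0.7500]
Step 3: x=[4.0000 11.8125 18.1875] v=[1.2500 -0.8750 1.6250]
Max displacement = 2.6250

Answer: 2.6250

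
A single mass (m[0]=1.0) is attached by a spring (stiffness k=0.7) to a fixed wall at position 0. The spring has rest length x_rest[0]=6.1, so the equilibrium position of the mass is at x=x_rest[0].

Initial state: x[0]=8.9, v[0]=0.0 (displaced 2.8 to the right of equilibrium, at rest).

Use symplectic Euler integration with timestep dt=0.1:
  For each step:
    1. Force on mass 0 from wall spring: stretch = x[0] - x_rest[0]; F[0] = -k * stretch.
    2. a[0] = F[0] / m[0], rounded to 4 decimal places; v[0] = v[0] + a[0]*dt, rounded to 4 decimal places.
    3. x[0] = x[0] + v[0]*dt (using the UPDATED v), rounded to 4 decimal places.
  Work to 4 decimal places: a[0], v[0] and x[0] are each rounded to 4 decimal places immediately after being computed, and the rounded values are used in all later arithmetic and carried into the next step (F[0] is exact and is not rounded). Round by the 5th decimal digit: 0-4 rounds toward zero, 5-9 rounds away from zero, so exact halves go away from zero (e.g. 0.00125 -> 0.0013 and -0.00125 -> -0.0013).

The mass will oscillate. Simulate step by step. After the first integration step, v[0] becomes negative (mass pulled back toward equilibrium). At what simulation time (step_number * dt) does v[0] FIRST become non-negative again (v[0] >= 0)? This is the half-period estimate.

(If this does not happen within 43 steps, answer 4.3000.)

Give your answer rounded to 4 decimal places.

Answer: 3.8000

Derivation:
Step 0: x=[8.9000] v=[0.0000]
Step 1: x=[8.8804] v=[-0.1960]
Step 2: x=[8.8413] v=[-0.3906]
Step 3: x=[8.7831] v=[-0.5825]
Step 4: x=[8.7061] v=[-0.7703]
Step 5: x=[8.6108] v=[-0.9527]
Step 6: x=[8.4980] v=[-1.1285]
Step 7: x=[8.3684] v=[-1.2964]
Step 8: x=[8.2229] v=[-1.4552]
Step 9: x=[8.0625] v=[-1.6038]
Step 10: x=[7.8884] v=[-1.7412]
Step 11: x=[7.7018] v=[-1.8664]
Step 12: x=[7.5040] v=[-1.9785]
Step 13: x=[7.2963] v=[-2.0768]
Step 14: x=[7.0803] v=[-2.1605]
Step 15: x=[6.8574] v=[-2.2291]
Step 16: x=[6.6292] v=[-2.2821]
Step 17: x=[6.3973] v=[-2.3191]
Step 18: x=[6.1633] v=[-2.3399]
Step 19: x=[5.9289] v=[-2.3443]
Step 20: x=[5.6957] v=[-2.3323]
Step 21: x=[5.4653] v=[-2.3040]
Step 22: x=[5.2393] v=[-2.2596]
Step 23: x=[5.0194] v=[-2.1994]
Step 24: x=[4.8070] v=[-2.1238]
Step 25: x=[4.6037] v=[-2.0333]
Step 26: x=[4.4108] v=[-1.9286]
Step 27: x=[4.2298] v=[-1.8104]
Step 28: x=[4.0619] v=[-1.6795]
Step 29: x=[3.9082] v=[-1.5368]
Step 30: x=[3.7699] v=[-1.3834]
Step 31: x=[3.6479] v=[-1.2203]
Step 32: x=[3.5430] v=[-1.0487]
Step 33: x=[3.4560] v=[-0.8697]
Step 34: x=[3.3875] v=[-0.6846]
Step 35: x=[3.3380] v=[-0.4947]
Step 36: x=[3.3079] v=[-0.3014]
Step 37: x=[3.2973] v=[-0.1060]
Step 38: x=[3.3063] v=[0.0902]
First v>=0 after going negative at step 38, time=3.8000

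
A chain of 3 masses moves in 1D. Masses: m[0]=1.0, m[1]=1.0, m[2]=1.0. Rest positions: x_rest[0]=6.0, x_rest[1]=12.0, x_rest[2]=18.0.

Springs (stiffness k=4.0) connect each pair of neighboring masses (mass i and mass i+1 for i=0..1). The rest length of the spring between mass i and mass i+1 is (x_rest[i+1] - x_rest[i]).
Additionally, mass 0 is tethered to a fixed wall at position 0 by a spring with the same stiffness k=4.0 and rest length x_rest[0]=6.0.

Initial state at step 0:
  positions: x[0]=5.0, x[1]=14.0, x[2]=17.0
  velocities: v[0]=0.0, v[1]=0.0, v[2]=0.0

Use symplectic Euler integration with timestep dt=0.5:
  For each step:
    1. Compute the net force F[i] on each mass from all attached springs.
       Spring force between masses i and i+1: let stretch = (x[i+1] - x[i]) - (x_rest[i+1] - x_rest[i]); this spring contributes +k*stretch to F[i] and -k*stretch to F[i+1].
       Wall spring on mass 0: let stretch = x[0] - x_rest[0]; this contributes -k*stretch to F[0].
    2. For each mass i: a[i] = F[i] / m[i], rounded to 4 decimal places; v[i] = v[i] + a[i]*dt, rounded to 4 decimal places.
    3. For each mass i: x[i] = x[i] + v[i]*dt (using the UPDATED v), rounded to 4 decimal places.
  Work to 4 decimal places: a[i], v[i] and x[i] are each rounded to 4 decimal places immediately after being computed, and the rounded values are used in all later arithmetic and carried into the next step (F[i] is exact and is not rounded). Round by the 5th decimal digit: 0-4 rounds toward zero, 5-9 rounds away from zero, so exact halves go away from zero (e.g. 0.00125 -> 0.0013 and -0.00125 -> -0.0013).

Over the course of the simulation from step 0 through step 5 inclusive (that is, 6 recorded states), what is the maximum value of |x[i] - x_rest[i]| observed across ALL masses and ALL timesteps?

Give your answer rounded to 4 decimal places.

Answer: 4.0000

Derivation:
Step 0: x=[5.0000 14.0000 17.0000] v=[0.0000 0.0000 0.0000]
Step 1: x=[9.0000 8.0000 20.0000] v=[8.0000 -12.0000 6.0000]
Step 2: x=[3.0000 15.0000 17.0000] v=[-12.0000 14.0000 -6.0000]
Step 3: x=[6.0000 12.0000 18.0000] v=[6.0000 -6.0000 2.0000]
Step 4: x=[9.0000 9.0000 19.0000] v=[6.0000 -6.0000 2.0000]
Step 5: x=[3.0000 16.0000 16.0000] v=[-12.0000 14.0000 -6.0000]
Max displacement = 4.0000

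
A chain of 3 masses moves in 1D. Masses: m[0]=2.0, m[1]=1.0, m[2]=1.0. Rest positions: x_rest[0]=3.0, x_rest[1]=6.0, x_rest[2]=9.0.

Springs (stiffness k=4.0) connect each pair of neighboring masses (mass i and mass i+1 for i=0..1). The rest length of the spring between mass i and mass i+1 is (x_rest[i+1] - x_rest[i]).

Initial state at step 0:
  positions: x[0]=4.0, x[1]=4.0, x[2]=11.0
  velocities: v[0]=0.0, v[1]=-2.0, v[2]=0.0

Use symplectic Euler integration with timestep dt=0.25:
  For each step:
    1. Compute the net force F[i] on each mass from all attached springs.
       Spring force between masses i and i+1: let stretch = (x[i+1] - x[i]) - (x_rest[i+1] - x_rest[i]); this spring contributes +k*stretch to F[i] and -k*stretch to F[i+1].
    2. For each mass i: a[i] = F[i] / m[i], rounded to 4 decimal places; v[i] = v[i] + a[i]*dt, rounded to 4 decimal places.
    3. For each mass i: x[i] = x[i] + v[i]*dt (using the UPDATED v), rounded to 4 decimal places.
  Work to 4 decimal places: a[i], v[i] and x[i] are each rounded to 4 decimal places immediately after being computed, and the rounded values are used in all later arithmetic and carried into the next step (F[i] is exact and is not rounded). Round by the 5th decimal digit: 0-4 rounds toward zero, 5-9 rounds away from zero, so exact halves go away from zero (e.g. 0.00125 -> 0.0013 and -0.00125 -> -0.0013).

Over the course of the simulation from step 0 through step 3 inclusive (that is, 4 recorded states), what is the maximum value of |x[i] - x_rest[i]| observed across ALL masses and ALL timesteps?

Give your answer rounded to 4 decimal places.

Step 0: x=[4.0000 4.0000 11.0000] v=[0.0000 -2.0000 0.0000]
Step 1: x=[3.6250 5.2500 10.0000] v=[-1.5000 5.0000 -4.0000]
Step 2: x=[3.0781 7.2813 8.5625] v=[-2.1875 8.1250 -5.7500]
Step 3: x=[2.6816 8.5821 7.5547] v=[-1.5859 5.2030 -4.0312]
Max displacement = 2.5821

Answer: 2.5821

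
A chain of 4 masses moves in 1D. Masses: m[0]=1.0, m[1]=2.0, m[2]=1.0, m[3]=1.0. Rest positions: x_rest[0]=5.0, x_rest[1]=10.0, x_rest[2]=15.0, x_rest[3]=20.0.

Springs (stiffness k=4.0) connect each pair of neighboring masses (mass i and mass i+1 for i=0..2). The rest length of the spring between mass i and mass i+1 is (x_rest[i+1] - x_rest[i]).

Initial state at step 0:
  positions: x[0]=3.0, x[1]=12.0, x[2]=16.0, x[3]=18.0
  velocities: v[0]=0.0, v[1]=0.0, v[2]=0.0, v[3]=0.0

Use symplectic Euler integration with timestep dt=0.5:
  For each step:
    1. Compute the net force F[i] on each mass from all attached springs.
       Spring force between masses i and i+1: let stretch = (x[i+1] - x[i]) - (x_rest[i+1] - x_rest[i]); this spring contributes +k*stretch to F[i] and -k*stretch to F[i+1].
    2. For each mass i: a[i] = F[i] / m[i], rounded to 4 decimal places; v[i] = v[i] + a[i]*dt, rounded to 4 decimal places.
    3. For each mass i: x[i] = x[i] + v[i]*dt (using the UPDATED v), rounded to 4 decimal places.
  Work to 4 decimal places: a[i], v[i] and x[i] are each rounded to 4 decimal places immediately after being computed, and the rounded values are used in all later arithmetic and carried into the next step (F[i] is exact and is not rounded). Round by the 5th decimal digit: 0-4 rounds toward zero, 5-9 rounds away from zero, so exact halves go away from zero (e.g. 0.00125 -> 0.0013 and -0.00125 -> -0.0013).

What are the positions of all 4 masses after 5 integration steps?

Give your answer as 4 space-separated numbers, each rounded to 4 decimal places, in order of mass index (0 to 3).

Answer: 3.7500 10.7500 15.7500 20.0000

Derivation:
Step 0: x=[3.0000 12.0000 16.0000 18.0000] v=[0.0000 0.0000 0.0000 0.0000]
Step 1: x=[7.0000 9.5000 14.0000 21.0000] v=[8.0000 -5.0000 -4.0000 6.0000]
Step 2: x=[8.5000 8.0000 14.5000 22.0000] v=[3.0000 -3.0000 1.0000 2.0000]
Step 3: x=[4.5000 10.0000 16.0000 20.5000] v=[-8.0000 4.0000 3.0000 -3.0000]
Step 4: x=[1.0000 12.2500 16.0000 19.5000] v=[-7.0000 4.5000 0.0000 -2.0000]
Step 5: x=[3.7500 10.7500 15.7500 20.0000] v=[5.5000 -3.0000 -0.5000 1.0000]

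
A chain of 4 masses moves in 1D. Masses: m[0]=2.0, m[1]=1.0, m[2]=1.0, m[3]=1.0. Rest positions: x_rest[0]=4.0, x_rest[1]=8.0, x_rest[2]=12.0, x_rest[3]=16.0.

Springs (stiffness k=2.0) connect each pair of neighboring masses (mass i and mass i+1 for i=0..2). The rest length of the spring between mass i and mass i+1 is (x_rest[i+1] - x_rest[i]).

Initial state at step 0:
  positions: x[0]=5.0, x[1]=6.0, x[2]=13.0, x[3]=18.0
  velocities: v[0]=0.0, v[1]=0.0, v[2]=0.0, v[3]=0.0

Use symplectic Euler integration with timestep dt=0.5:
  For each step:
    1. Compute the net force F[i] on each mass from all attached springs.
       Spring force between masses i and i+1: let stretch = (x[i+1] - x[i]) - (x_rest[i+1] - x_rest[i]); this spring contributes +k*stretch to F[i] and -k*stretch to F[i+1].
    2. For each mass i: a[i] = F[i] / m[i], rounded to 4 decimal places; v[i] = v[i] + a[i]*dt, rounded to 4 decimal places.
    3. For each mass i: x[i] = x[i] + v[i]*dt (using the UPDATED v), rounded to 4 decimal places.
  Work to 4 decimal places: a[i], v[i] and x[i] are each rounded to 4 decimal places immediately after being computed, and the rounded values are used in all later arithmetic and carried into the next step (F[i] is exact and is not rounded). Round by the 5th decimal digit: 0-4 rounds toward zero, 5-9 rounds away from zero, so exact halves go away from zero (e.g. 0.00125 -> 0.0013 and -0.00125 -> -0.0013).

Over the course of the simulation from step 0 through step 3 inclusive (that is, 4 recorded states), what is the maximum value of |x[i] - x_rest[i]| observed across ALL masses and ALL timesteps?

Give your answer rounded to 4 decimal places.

Answer: 3.1250

Derivation:
Step 0: x=[5.0000 6.0000 13.0000 18.0000] v=[0.0000 0.0000 0.0000 0.0000]
Step 1: x=[4.2500 9.0000 12.0000 17.5000] v=[-1.5000 6.0000 -2.0000 -1.0000]
Step 2: x=[3.6875 11.1250 12.2500 16.2500] v=[-1.1250 4.2500 0.5000 -2.5000]
Step 3: x=[3.9844 10.0938 13.9375 15.0000] v=[0.5938 -2.0625 3.3750 -2.5000]
Max displacement = 3.1250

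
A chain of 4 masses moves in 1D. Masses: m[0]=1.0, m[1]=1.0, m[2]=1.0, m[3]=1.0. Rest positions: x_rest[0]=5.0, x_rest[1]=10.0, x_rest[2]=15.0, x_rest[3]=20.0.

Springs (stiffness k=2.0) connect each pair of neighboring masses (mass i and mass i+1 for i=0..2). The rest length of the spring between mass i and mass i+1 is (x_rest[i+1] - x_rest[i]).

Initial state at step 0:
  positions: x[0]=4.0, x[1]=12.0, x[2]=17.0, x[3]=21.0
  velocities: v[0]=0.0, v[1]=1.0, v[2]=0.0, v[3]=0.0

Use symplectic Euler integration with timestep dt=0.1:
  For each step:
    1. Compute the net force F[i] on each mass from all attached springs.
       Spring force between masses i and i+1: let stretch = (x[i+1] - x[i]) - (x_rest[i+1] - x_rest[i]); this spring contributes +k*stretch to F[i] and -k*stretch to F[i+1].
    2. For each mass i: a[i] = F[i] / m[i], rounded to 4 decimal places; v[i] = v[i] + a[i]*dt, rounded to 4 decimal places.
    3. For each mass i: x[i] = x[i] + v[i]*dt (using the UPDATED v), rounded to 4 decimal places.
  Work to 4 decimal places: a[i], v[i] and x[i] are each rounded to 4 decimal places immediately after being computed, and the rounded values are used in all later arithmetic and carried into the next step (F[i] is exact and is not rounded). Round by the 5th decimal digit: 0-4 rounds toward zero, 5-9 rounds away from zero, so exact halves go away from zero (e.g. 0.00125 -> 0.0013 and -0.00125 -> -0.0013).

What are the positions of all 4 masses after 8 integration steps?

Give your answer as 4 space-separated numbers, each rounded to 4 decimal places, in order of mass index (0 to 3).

Step 0: x=[4.0000 12.0000 17.0000 21.0000] v=[0.0000 1.0000 0.0000 0.0000]
Step 1: x=[4.0600 12.0400 16.9800 21.0200] v=[0.6000 0.4000 -0.2000 0.2000]
Step 2: x=[4.1796 12.0192 16.9420 21.0592] v=[1.1960 -0.2080 -0.3800 0.3920]
Step 3: x=[4.3560 11.9401 16.8879 21.1161] v=[1.7639 -0.7914 -0.5411 0.5686]
Step 4: x=[4.5841 11.8082 16.8194 21.1884] v=[2.2807 -1.3187 -0.6850 0.7230]
Step 5: x=[4.8567 11.6321 16.7381 21.2733] v=[2.7255 -1.7613 -0.8134 0.8492]
Step 6: x=[5.1648 11.4226 16.6453 21.3675] v=[3.0806 -2.0952 -0.9276 0.9422]
Step 7: x=[5.4980 11.1924 16.5425 21.4673] v=[3.3322 -2.3022 -1.0277 0.9978]
Step 8: x=[5.8451 10.9553 16.4312 21.5686] v=[3.4711 -2.3711 -1.1128 1.0128]

Answer: 5.8451 10.9553 16.4312 21.5686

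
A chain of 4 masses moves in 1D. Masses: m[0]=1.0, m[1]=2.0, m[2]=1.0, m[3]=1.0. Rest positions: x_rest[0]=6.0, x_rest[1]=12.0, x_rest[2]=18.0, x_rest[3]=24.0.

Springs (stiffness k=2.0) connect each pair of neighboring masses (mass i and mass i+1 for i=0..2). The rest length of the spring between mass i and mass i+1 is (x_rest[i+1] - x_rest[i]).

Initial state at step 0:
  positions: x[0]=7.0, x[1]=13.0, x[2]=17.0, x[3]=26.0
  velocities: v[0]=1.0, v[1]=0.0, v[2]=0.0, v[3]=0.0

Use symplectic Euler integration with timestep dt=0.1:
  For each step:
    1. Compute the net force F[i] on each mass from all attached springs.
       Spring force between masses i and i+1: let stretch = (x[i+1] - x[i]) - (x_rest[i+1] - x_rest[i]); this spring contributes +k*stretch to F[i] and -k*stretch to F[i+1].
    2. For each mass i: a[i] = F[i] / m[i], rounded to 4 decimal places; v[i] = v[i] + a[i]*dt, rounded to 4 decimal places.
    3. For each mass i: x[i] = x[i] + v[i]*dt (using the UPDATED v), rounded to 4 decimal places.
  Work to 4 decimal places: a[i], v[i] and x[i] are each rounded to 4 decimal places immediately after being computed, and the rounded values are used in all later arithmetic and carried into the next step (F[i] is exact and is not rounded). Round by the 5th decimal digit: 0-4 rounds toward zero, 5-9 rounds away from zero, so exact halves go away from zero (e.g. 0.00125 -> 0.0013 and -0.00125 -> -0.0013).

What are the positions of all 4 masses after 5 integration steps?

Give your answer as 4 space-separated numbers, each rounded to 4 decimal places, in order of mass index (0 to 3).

Answer: 7.4482 12.7658 18.3131 25.2072

Derivation:
Step 0: x=[7.0000 13.0000 17.0000 26.0000] v=[1.0000 0.0000 0.0000 0.0000]
Step 1: x=[7.1000 12.9800 17.1000 25.9400] v=[1.0000 -0.2000 1.0000 -0.6000]
Step 2: x=[7.1976 12.9424 17.2944 25.8232] v=[0.9760 -0.3760 1.9440 -1.1680]
Step 3: x=[7.2901 12.8909 17.5723 25.6558] v=[0.9250 -0.5153 2.7794 -1.6738]
Step 4: x=[7.3746 12.8302 17.9183 25.4468] v=[0.8452 -0.6072 3.4598 -2.0905]
Step 5: x=[7.4482 12.7658 18.3131 25.2072] v=[0.7363 -0.6440 3.9479 -2.3962]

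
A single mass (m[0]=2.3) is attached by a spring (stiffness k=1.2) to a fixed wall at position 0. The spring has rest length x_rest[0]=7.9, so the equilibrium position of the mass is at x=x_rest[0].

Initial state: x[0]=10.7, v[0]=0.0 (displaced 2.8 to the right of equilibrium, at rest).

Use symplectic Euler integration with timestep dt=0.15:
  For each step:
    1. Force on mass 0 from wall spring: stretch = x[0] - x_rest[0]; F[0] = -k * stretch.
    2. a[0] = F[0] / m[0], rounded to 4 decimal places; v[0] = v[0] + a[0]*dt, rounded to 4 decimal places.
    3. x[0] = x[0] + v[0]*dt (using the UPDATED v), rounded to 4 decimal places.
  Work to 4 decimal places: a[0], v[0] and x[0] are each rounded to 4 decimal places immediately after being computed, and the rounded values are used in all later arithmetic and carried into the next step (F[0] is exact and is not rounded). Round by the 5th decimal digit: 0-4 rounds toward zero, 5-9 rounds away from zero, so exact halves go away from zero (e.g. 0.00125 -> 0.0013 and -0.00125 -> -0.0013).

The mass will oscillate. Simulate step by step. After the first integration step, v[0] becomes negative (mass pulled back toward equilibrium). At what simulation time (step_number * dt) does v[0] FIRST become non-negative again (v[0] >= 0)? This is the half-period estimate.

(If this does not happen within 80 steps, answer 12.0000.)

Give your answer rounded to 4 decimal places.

Step 0: x=[10.7000] v=[0.0000]
Step 1: x=[10.6671] v=[-0.2191]
Step 2: x=[10.6017] v=[-0.4357]
Step 3: x=[10.5046] v=[-0.6471]
Step 4: x=[10.3770] v=[-0.8509]
Step 5: x=[10.2203] v=[-1.0447]
Step 6: x=[10.0364] v=[-1.2263]
Step 7: x=[9.8274] v=[-1.3935]
Step 8: x=[9.5958] v=[-1.5443]
Step 9: x=[9.3443] v=[-1.6770]
Step 10: x=[9.0758] v=[-1.7900]
Step 11: x=[8.7935] v=[-1.8820]
Step 12: x=[8.5007] v=[-1.9519]
Step 13: x=[8.2009] v=[-1.9989]
Step 14: x=[7.8975] v=[-2.0225]
Step 15: x=[7.5942] v=[-2.0223]
Step 16: x=[7.2944] v=[-1.9984]
Step 17: x=[7.0018] v=[-1.9510]
Step 18: x=[6.7197] v=[-1.8807]
Step 19: x=[6.4515] v=[-1.7883]
Step 20: x=[6.2003] v=[-1.6749]
Step 21: x=[5.9690] v=[-1.5419]
Step 22: x=[5.7604] v=[-1.3908]
Step 23: x=[5.5769] v=[-1.2234]
Step 24: x=[5.4207] v=[-1.0416]
Step 25: x=[5.2936] v=[-0.8476]
Step 26: x=[5.1971] v=[-0.6436]
Step 27: x=[5.1323] v=[-0.4321]
Step 28: x=[5.1000] v=[-0.2155]
Step 29: x=[5.1005] v=[0.0036]
First v>=0 after going negative at step 29, time=4.3500

Answer: 4.3500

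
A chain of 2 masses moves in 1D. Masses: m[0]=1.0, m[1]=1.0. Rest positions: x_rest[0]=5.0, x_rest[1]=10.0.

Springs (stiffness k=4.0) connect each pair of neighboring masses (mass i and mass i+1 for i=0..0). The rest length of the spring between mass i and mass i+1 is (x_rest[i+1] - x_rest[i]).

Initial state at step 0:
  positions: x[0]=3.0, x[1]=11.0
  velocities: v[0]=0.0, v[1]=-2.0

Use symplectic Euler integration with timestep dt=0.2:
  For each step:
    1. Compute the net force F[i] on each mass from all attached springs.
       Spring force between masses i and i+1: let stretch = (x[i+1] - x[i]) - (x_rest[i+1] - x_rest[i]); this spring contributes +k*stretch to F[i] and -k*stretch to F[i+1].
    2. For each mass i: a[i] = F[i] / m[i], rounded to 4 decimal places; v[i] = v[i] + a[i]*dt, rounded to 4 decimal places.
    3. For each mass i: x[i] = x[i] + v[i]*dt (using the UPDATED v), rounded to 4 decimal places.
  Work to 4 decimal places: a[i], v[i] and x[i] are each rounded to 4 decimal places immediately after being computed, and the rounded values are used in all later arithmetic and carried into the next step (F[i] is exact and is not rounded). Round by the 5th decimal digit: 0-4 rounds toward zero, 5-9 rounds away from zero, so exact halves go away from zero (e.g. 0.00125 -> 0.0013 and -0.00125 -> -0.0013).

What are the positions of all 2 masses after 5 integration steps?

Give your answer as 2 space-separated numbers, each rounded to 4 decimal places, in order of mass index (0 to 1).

Answer: 5.1634 6.8366

Derivation:
Step 0: x=[3.0000 11.0000] v=[0.0000 -2.0000]
Step 1: x=[3.4800 10.1200] v=[2.4000 -4.4000]
Step 2: x=[4.2224 8.9776] v=[3.7120 -5.7120]
Step 3: x=[4.9256 7.8744] v=[3.5162 -5.5162]
Step 4: x=[5.3006 7.0994] v=[1.8752 -3.8752]
Step 5: x=[5.1634 6.8366] v=[-0.6858 -1.3142]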